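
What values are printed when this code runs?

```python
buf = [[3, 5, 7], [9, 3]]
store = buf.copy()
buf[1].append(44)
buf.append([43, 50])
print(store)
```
[[3, 5, 7], [9, 3, 44]]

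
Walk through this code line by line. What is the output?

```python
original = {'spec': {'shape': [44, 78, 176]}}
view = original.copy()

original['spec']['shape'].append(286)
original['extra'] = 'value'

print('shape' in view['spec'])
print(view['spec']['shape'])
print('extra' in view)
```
True
[44, 78, 176, 286]
False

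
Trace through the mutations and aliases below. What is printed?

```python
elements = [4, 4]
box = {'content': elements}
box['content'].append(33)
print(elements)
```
[4, 4, 33]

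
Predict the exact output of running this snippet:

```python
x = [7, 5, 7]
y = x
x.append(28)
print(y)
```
[7, 5, 7, 28]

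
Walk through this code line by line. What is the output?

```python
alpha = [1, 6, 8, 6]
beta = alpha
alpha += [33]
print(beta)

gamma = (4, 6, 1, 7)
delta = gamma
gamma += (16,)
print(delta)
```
[1, 6, 8, 6, 33]
(4, 6, 1, 7)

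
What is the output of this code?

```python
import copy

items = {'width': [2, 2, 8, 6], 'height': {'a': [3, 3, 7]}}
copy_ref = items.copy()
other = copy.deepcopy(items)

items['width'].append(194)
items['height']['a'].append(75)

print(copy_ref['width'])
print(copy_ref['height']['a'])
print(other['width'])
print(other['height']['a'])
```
[2, 2, 8, 6, 194]
[3, 3, 7, 75]
[2, 2, 8, 6]
[3, 3, 7]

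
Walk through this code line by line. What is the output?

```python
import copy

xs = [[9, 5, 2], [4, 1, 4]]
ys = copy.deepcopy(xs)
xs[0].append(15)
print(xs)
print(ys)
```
[[9, 5, 2, 15], [4, 1, 4]]
[[9, 5, 2], [4, 1, 4]]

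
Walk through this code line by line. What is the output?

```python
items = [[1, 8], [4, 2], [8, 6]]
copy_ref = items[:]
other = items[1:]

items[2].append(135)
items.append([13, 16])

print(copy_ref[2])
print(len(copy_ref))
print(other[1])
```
[8, 6, 135]
3
[8, 6, 135]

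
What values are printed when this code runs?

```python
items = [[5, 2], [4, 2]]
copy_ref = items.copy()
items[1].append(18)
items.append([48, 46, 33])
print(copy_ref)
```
[[5, 2], [4, 2, 18]]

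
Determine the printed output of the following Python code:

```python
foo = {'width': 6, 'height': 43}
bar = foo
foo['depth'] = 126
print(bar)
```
{'width': 6, 'height': 43, 'depth': 126}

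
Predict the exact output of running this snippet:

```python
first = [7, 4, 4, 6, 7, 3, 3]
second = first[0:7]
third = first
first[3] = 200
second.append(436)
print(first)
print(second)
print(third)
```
[7, 4, 4, 200, 7, 3, 3]
[7, 4, 4, 6, 7, 3, 3, 436]
[7, 4, 4, 200, 7, 3, 3]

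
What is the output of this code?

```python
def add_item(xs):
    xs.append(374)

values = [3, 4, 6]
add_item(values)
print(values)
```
[3, 4, 6, 374]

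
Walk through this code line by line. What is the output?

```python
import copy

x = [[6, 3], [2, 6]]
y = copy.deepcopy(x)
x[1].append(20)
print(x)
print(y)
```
[[6, 3], [2, 6, 20]]
[[6, 3], [2, 6]]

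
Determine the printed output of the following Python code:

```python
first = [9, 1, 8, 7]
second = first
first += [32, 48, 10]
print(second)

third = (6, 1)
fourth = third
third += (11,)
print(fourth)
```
[9, 1, 8, 7, 32, 48, 10]
(6, 1)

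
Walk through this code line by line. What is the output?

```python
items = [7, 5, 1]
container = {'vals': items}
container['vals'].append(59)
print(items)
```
[7, 5, 1, 59]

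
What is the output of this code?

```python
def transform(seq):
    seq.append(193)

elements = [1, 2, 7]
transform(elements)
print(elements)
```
[1, 2, 7, 193]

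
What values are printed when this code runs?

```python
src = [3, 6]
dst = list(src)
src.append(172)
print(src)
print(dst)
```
[3, 6, 172]
[3, 6]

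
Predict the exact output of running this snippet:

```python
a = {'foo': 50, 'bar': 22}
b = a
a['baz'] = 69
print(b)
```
{'foo': 50, 'bar': 22, 'baz': 69}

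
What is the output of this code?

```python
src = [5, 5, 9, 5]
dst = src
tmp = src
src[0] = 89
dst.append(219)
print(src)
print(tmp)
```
[89, 5, 9, 5, 219]
[89, 5, 9, 5, 219]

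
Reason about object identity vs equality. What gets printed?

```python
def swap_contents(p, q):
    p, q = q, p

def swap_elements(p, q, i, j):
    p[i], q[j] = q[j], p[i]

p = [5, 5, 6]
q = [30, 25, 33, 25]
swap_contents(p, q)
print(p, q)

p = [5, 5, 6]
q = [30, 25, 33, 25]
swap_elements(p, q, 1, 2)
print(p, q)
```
[5, 5, 6] [30, 25, 33, 25]
[5, 33, 6] [30, 25, 5, 25]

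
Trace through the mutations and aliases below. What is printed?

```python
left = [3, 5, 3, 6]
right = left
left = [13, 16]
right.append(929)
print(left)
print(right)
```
[13, 16]
[3, 5, 3, 6, 929]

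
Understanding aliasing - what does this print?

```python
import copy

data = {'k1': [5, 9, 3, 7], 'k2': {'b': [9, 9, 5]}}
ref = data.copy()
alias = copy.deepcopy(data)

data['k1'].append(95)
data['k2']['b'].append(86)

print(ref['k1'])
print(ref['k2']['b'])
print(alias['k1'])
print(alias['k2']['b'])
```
[5, 9, 3, 7, 95]
[9, 9, 5, 86]
[5, 9, 3, 7]
[9, 9, 5]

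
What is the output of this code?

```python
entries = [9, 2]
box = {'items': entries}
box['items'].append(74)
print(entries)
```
[9, 2, 74]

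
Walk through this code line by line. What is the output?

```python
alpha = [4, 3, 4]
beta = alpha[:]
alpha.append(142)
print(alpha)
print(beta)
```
[4, 3, 4, 142]
[4, 3, 4]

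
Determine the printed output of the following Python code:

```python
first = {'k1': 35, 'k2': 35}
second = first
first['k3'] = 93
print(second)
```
{'k1': 35, 'k2': 35, 'k3': 93}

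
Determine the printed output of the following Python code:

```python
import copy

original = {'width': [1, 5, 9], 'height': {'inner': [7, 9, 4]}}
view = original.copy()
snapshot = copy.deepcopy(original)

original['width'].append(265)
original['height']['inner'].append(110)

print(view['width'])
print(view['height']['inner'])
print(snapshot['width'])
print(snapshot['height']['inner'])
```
[1, 5, 9, 265]
[7, 9, 4, 110]
[1, 5, 9]
[7, 9, 4]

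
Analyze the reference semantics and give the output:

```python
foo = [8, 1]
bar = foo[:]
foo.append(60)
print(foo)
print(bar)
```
[8, 1, 60]
[8, 1]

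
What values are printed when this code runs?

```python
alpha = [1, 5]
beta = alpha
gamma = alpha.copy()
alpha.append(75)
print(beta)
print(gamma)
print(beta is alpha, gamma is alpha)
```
[1, 5, 75]
[1, 5]
True False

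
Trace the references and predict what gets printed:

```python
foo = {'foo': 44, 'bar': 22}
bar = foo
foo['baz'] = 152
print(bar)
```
{'foo': 44, 'bar': 22, 'baz': 152}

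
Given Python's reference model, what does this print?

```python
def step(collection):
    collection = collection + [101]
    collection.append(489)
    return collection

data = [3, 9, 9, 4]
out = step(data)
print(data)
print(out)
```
[3, 9, 9, 4]
[3, 9, 9, 4, 101, 489]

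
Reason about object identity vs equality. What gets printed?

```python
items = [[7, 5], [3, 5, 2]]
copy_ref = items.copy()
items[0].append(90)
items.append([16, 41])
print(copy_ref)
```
[[7, 5, 90], [3, 5, 2]]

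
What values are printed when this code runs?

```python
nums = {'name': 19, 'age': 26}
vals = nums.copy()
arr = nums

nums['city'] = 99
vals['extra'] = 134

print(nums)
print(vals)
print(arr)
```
{'name': 19, 'age': 26, 'city': 99}
{'name': 19, 'age': 26, 'extra': 134}
{'name': 19, 'age': 26, 'city': 99}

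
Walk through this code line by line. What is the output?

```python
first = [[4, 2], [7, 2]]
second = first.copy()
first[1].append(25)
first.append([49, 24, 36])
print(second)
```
[[4, 2], [7, 2, 25]]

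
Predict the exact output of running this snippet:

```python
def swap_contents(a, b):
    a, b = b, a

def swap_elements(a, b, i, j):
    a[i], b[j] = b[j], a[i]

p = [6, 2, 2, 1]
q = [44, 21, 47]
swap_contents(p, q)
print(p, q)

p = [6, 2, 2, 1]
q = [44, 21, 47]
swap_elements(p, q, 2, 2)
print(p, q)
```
[6, 2, 2, 1] [44, 21, 47]
[6, 2, 47, 1] [44, 21, 2]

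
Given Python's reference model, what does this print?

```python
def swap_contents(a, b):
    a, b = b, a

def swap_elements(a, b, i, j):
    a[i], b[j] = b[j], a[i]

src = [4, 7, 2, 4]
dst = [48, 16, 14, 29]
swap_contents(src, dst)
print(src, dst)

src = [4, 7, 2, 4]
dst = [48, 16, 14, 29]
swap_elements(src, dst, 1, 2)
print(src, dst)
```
[4, 7, 2, 4] [48, 16, 14, 29]
[4, 14, 2, 4] [48, 16, 7, 29]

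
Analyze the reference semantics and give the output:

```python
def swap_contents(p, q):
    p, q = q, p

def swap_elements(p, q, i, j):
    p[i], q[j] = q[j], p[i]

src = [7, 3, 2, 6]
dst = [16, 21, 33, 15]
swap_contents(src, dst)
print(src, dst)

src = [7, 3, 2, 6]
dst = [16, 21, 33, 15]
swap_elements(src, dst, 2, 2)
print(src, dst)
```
[7, 3, 2, 6] [16, 21, 33, 15]
[7, 3, 33, 6] [16, 21, 2, 15]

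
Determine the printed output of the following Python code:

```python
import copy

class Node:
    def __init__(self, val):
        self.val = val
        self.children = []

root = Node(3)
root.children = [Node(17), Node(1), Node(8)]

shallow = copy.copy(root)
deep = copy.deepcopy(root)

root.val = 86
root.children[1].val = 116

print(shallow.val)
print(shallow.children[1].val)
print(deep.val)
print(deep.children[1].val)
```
3
116
3
1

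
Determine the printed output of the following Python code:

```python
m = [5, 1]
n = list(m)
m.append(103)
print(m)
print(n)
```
[5, 1, 103]
[5, 1]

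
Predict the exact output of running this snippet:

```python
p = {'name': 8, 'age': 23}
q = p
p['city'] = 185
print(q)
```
{'name': 8, 'age': 23, 'city': 185}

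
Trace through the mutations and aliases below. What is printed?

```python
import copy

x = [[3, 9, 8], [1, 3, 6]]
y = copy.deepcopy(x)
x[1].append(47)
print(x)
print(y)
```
[[3, 9, 8], [1, 3, 6, 47]]
[[3, 9, 8], [1, 3, 6]]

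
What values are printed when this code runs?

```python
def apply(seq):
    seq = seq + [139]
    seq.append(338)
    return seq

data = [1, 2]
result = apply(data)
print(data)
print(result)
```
[1, 2]
[1, 2, 139, 338]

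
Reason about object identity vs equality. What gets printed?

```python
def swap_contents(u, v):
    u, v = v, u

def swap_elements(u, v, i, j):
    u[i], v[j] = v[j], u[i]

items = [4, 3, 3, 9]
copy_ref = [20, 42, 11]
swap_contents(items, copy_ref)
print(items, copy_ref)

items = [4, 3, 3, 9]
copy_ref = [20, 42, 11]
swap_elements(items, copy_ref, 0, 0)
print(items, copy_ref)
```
[4, 3, 3, 9] [20, 42, 11]
[20, 3, 3, 9] [4, 42, 11]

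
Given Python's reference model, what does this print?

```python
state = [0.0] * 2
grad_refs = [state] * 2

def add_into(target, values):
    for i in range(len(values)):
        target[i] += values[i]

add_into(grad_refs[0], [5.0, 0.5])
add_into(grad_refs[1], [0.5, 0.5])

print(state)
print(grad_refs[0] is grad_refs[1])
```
[5.5, 1.0]
True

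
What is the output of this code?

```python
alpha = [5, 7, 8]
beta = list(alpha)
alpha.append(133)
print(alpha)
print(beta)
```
[5, 7, 8, 133]
[5, 7, 8]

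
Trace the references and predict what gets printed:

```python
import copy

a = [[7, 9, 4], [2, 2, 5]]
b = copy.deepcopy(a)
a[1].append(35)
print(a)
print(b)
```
[[7, 9, 4], [2, 2, 5, 35]]
[[7, 9, 4], [2, 2, 5]]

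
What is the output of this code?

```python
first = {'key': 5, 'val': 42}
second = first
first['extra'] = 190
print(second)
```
{'key': 5, 'val': 42, 'extra': 190}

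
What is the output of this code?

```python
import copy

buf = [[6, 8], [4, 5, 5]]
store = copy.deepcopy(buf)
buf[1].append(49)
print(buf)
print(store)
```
[[6, 8], [4, 5, 5, 49]]
[[6, 8], [4, 5, 5]]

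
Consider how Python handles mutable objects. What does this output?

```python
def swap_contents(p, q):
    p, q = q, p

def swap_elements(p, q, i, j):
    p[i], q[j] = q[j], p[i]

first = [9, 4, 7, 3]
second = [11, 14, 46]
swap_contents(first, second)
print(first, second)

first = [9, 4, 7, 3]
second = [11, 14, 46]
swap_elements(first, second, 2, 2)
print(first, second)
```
[9, 4, 7, 3] [11, 14, 46]
[9, 4, 46, 3] [11, 14, 7]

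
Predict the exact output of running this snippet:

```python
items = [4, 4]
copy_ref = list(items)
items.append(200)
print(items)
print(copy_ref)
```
[4, 4, 200]
[4, 4]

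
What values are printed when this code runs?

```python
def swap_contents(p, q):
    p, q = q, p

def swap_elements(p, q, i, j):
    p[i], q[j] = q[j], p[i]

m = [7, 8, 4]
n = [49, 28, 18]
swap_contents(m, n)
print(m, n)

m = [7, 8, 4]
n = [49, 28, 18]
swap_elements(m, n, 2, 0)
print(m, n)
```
[7, 8, 4] [49, 28, 18]
[7, 8, 49] [4, 28, 18]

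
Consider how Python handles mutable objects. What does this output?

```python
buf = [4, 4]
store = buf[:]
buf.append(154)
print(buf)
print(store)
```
[4, 4, 154]
[4, 4]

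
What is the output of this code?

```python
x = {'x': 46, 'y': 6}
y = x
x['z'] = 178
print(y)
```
{'x': 46, 'y': 6, 'z': 178}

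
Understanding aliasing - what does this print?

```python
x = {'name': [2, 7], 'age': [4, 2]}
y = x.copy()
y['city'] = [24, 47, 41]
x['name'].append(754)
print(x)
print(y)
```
{'name': [2, 7, 754], 'age': [4, 2]}
{'name': [2, 7, 754], 'age': [4, 2], 'city': [24, 47, 41]}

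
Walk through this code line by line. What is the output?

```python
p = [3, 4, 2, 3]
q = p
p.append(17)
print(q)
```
[3, 4, 2, 3, 17]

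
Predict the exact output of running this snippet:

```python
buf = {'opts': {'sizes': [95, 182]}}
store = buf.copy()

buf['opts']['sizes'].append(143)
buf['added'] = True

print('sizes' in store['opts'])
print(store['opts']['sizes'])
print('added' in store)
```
True
[95, 182, 143]
False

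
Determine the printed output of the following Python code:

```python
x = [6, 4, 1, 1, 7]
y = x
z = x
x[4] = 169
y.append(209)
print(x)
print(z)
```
[6, 4, 1, 1, 169, 209]
[6, 4, 1, 1, 169, 209]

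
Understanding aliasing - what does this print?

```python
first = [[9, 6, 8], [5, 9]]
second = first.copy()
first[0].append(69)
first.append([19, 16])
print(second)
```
[[9, 6, 8, 69], [5, 9]]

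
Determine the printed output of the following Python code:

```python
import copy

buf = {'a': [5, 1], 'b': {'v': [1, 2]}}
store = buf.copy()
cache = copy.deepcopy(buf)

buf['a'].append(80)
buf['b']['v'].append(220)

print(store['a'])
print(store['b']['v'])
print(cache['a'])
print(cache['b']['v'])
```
[5, 1, 80]
[1, 2, 220]
[5, 1]
[1, 2]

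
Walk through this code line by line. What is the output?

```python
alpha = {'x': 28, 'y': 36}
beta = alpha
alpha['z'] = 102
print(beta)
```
{'x': 28, 'y': 36, 'z': 102}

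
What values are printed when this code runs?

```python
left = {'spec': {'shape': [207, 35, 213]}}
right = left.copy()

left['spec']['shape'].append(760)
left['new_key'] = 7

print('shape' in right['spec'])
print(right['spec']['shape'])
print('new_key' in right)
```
True
[207, 35, 213, 760]
False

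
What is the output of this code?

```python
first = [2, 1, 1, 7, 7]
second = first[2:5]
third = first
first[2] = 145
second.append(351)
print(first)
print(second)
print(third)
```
[2, 1, 145, 7, 7]
[1, 7, 7, 351]
[2, 1, 145, 7, 7]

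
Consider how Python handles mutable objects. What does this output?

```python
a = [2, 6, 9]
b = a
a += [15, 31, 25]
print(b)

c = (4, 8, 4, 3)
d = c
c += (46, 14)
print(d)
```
[2, 6, 9, 15, 31, 25]
(4, 8, 4, 3)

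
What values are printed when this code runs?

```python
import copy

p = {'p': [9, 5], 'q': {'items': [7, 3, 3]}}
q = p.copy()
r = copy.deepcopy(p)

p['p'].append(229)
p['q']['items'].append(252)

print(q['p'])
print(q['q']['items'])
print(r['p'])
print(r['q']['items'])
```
[9, 5, 229]
[7, 3, 3, 252]
[9, 5]
[7, 3, 3]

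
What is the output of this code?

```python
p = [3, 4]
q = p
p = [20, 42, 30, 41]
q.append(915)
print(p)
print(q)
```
[20, 42, 30, 41]
[3, 4, 915]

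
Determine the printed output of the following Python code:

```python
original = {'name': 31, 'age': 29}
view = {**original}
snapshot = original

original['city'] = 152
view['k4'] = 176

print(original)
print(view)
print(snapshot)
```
{'name': 31, 'age': 29, 'city': 152}
{'name': 31, 'age': 29, 'k4': 176}
{'name': 31, 'age': 29, 'city': 152}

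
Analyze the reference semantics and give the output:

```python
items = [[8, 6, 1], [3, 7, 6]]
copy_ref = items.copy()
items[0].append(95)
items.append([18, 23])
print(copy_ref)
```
[[8, 6, 1, 95], [3, 7, 6]]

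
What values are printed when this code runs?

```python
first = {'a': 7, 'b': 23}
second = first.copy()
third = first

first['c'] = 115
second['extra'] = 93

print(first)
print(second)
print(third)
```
{'a': 7, 'b': 23, 'c': 115}
{'a': 7, 'b': 23, 'extra': 93}
{'a': 7, 'b': 23, 'c': 115}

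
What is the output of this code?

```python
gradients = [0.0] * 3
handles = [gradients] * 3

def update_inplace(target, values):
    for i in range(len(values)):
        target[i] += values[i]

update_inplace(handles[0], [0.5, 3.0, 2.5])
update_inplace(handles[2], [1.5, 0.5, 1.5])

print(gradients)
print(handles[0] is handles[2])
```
[2.0, 3.5, 4.0]
True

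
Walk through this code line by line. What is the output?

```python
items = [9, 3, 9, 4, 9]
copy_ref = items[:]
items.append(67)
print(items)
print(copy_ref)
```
[9, 3, 9, 4, 9, 67]
[9, 3, 9, 4, 9]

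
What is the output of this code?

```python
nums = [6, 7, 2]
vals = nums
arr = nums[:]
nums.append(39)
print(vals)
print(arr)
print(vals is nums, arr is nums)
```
[6, 7, 2, 39]
[6, 7, 2]
True False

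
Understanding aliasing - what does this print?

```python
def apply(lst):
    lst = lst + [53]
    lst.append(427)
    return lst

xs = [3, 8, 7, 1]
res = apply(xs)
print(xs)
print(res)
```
[3, 8, 7, 1]
[3, 8, 7, 1, 53, 427]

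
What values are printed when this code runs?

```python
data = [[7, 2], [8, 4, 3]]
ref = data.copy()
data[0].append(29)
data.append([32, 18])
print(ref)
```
[[7, 2, 29], [8, 4, 3]]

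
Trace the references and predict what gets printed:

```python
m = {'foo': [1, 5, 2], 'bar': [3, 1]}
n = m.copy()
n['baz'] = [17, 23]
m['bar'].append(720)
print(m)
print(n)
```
{'foo': [1, 5, 2], 'bar': [3, 1, 720]}
{'foo': [1, 5, 2], 'bar': [3, 1, 720], 'baz': [17, 23]}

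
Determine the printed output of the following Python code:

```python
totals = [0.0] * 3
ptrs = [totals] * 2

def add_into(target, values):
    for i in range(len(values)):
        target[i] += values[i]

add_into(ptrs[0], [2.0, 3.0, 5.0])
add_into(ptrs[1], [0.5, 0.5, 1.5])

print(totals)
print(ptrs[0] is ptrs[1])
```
[2.5, 3.5, 6.5]
True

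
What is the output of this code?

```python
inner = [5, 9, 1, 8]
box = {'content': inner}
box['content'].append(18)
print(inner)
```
[5, 9, 1, 8, 18]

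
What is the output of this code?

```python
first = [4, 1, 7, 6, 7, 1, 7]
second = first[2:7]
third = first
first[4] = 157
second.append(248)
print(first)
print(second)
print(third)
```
[4, 1, 7, 6, 157, 1, 7]
[7, 6, 7, 1, 7, 248]
[4, 1, 7, 6, 157, 1, 7]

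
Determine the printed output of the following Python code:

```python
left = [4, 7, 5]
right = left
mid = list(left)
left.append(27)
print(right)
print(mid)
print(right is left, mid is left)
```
[4, 7, 5, 27]
[4, 7, 5]
True False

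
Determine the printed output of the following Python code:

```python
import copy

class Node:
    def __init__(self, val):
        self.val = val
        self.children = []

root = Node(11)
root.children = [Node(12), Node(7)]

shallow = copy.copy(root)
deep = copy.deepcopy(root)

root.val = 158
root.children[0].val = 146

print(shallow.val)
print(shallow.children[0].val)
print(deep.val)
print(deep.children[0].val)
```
11
146
11
12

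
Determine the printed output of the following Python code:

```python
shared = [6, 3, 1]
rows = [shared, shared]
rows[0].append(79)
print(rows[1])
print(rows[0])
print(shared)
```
[6, 3, 1, 79]
[6, 3, 1, 79]
[6, 3, 1, 79]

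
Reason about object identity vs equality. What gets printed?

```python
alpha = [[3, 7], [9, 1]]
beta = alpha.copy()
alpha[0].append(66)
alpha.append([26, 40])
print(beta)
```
[[3, 7, 66], [9, 1]]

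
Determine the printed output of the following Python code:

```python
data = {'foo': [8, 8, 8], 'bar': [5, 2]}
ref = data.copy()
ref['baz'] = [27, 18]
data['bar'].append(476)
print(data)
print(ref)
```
{'foo': [8, 8, 8], 'bar': [5, 2, 476]}
{'foo': [8, 8, 8], 'bar': [5, 2, 476], 'baz': [27, 18]}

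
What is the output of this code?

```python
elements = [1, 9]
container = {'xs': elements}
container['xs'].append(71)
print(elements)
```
[1, 9, 71]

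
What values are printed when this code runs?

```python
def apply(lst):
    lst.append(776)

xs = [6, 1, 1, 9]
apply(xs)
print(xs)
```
[6, 1, 1, 9, 776]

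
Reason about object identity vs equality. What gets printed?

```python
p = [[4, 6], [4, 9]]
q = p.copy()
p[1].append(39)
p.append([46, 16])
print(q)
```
[[4, 6], [4, 9, 39]]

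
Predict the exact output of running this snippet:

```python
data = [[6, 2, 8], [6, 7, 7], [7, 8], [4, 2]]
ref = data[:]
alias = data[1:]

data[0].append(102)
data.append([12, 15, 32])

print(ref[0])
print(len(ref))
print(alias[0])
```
[6, 2, 8, 102]
4
[6, 7, 7]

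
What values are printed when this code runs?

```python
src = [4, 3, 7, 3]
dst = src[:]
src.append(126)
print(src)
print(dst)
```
[4, 3, 7, 3, 126]
[4, 3, 7, 3]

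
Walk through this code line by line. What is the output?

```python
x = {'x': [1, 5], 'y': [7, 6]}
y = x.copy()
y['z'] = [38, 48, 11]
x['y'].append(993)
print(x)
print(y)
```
{'x': [1, 5], 'y': [7, 6, 993]}
{'x': [1, 5], 'y': [7, 6, 993], 'z': [38, 48, 11]}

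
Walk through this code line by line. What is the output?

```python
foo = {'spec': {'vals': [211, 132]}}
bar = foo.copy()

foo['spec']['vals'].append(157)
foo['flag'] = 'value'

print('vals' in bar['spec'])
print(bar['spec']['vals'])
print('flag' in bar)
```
True
[211, 132, 157]
False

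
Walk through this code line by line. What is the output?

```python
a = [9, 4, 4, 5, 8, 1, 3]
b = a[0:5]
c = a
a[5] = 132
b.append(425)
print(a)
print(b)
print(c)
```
[9, 4, 4, 5, 8, 132, 3]
[9, 4, 4, 5, 8, 425]
[9, 4, 4, 5, 8, 132, 3]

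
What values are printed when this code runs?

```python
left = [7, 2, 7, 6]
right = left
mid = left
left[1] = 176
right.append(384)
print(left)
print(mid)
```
[7, 176, 7, 6, 384]
[7, 176, 7, 6, 384]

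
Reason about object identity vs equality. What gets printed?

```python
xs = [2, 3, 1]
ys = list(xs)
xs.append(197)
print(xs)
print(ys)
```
[2, 3, 1, 197]
[2, 3, 1]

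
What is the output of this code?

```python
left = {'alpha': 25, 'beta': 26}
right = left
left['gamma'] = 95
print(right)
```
{'alpha': 25, 'beta': 26, 'gamma': 95}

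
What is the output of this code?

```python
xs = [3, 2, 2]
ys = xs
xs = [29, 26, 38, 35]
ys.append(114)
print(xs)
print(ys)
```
[29, 26, 38, 35]
[3, 2, 2, 114]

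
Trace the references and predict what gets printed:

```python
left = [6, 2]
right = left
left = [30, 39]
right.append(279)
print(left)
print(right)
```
[30, 39]
[6, 2, 279]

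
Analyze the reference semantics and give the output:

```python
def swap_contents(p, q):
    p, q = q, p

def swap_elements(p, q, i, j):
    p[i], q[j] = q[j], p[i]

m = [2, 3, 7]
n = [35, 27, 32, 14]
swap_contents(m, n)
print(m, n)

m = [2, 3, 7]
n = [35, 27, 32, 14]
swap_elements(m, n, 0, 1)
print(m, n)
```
[2, 3, 7] [35, 27, 32, 14]
[27, 3, 7] [35, 2, 32, 14]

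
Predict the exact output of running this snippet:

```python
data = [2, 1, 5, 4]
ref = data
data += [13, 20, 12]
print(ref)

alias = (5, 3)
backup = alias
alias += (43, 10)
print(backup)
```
[2, 1, 5, 4, 13, 20, 12]
(5, 3)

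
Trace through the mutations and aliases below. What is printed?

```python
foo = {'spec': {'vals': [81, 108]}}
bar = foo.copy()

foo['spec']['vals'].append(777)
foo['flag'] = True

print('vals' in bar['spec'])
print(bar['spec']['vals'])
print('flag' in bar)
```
True
[81, 108, 777]
False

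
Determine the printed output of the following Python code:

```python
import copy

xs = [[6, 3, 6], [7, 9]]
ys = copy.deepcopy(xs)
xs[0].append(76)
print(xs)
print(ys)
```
[[6, 3, 6, 76], [7, 9]]
[[6, 3, 6], [7, 9]]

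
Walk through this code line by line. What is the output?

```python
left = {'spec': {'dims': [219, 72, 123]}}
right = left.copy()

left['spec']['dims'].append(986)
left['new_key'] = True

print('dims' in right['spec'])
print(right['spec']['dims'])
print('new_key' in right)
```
True
[219, 72, 123, 986]
False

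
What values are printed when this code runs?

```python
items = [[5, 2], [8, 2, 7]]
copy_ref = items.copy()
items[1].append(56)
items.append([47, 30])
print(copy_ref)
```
[[5, 2], [8, 2, 7, 56]]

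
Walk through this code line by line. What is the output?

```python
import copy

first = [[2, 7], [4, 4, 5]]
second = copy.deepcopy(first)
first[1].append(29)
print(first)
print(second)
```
[[2, 7], [4, 4, 5, 29]]
[[2, 7], [4, 4, 5]]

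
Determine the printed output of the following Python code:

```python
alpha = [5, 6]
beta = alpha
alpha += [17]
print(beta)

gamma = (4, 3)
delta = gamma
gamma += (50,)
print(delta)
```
[5, 6, 17]
(4, 3)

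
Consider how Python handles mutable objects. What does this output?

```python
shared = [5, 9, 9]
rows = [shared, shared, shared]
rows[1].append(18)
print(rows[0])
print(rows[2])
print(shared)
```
[5, 9, 9, 18]
[5, 9, 9, 18]
[5, 9, 9, 18]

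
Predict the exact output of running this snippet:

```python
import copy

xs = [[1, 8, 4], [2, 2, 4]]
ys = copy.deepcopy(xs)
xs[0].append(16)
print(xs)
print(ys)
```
[[1, 8, 4, 16], [2, 2, 4]]
[[1, 8, 4], [2, 2, 4]]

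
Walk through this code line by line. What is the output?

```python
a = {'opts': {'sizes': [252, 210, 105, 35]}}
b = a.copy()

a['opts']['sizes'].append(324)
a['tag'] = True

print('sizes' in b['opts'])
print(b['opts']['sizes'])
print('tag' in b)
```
True
[252, 210, 105, 35, 324]
False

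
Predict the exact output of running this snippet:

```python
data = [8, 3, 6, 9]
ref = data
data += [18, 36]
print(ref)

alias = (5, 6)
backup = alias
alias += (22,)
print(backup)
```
[8, 3, 6, 9, 18, 36]
(5, 6)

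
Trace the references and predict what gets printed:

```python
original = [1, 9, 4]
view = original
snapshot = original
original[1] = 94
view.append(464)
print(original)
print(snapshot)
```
[1, 94, 4, 464]
[1, 94, 4, 464]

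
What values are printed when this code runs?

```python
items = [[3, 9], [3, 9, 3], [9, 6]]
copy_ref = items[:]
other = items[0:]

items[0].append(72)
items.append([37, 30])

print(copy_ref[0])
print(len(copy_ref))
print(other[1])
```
[3, 9, 72]
3
[3, 9, 3]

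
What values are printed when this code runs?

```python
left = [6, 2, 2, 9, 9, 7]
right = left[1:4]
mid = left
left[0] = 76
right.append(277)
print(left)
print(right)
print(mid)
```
[76, 2, 2, 9, 9, 7]
[2, 2, 9, 277]
[76, 2, 2, 9, 9, 7]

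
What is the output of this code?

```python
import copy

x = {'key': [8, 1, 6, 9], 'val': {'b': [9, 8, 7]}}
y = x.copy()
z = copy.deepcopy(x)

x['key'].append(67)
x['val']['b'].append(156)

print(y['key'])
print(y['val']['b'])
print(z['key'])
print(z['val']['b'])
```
[8, 1, 6, 9, 67]
[9, 8, 7, 156]
[8, 1, 6, 9]
[9, 8, 7]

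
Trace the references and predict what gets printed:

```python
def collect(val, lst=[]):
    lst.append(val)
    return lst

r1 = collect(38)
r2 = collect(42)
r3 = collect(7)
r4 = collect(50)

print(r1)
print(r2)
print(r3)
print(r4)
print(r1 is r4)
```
[38, 42, 7, 50]
[38, 42, 7, 50]
[38, 42, 7, 50]
[38, 42, 7, 50]
True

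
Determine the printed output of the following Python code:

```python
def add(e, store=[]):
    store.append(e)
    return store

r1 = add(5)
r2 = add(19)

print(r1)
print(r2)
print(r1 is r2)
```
[5, 19]
[5, 19]
True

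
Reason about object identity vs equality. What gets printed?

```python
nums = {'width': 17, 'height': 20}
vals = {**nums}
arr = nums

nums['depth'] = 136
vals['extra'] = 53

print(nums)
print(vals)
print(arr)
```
{'width': 17, 'height': 20, 'depth': 136}
{'width': 17, 'height': 20, 'extra': 53}
{'width': 17, 'height': 20, 'depth': 136}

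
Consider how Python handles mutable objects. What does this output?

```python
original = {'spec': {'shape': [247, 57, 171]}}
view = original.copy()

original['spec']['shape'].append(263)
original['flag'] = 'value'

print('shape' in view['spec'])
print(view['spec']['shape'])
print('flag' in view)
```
True
[247, 57, 171, 263]
False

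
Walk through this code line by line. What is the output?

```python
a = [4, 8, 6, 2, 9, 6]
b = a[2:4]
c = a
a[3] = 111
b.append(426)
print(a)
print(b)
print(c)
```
[4, 8, 6, 111, 9, 6]
[6, 2, 426]
[4, 8, 6, 111, 9, 6]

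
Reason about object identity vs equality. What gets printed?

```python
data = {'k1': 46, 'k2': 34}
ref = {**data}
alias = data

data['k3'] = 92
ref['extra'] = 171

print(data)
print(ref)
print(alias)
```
{'k1': 46, 'k2': 34, 'k3': 92}
{'k1': 46, 'k2': 34, 'extra': 171}
{'k1': 46, 'k2': 34, 'k3': 92}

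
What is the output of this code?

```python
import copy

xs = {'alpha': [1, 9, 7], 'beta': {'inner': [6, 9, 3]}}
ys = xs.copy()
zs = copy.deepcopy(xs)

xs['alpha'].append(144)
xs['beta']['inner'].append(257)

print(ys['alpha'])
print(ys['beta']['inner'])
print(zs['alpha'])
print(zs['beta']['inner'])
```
[1, 9, 7, 144]
[6, 9, 3, 257]
[1, 9, 7]
[6, 9, 3]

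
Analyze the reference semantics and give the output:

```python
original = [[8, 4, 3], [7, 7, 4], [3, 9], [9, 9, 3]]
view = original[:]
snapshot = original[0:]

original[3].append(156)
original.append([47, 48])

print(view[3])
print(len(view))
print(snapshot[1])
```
[9, 9, 3, 156]
4
[7, 7, 4]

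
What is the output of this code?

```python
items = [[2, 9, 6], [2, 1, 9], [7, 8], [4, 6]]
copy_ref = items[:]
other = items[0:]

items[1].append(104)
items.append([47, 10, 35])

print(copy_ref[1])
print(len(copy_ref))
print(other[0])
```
[2, 1, 9, 104]
4
[2, 9, 6]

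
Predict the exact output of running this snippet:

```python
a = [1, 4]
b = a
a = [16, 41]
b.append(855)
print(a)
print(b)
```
[16, 41]
[1, 4, 855]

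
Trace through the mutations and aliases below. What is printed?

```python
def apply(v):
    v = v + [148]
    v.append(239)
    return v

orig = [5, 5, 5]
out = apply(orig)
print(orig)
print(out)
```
[5, 5, 5]
[5, 5, 5, 148, 239]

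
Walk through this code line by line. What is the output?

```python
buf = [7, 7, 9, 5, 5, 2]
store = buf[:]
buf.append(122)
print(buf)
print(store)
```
[7, 7, 9, 5, 5, 2, 122]
[7, 7, 9, 5, 5, 2]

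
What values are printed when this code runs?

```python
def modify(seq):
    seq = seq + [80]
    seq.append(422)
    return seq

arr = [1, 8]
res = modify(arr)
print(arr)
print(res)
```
[1, 8]
[1, 8, 80, 422]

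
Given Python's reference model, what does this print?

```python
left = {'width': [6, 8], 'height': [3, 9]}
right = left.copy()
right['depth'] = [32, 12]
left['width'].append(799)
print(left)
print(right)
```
{'width': [6, 8, 799], 'height': [3, 9]}
{'width': [6, 8, 799], 'height': [3, 9], 'depth': [32, 12]}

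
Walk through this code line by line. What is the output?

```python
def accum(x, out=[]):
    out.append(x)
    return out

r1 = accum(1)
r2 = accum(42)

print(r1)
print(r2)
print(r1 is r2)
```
[1, 42]
[1, 42]
True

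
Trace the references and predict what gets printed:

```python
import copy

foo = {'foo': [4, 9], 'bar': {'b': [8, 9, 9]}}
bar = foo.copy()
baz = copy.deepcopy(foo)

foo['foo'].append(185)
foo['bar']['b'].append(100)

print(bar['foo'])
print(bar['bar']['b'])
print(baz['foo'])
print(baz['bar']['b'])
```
[4, 9, 185]
[8, 9, 9, 100]
[4, 9]
[8, 9, 9]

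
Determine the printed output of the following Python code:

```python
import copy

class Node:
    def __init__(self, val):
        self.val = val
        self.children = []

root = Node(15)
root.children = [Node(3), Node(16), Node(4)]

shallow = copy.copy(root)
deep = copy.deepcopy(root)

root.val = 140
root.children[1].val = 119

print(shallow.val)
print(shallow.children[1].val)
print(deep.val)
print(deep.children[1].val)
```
15
119
15
16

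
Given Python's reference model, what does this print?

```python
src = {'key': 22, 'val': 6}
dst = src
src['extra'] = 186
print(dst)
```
{'key': 22, 'val': 6, 'extra': 186}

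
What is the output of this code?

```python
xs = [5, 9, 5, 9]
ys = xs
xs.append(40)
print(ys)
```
[5, 9, 5, 9, 40]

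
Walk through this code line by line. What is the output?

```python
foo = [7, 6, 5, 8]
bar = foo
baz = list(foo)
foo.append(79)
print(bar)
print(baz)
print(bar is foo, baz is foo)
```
[7, 6, 5, 8, 79]
[7, 6, 5, 8]
True False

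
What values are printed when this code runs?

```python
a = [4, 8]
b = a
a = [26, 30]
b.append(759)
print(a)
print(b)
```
[26, 30]
[4, 8, 759]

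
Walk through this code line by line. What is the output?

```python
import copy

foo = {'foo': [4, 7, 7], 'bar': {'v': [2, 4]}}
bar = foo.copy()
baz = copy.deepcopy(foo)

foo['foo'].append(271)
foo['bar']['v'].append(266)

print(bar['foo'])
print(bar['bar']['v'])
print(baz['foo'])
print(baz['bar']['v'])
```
[4, 7, 7, 271]
[2, 4, 266]
[4, 7, 7]
[2, 4]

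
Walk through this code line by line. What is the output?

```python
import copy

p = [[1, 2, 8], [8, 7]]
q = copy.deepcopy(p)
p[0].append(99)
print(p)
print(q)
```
[[1, 2, 8, 99], [8, 7]]
[[1, 2, 8], [8, 7]]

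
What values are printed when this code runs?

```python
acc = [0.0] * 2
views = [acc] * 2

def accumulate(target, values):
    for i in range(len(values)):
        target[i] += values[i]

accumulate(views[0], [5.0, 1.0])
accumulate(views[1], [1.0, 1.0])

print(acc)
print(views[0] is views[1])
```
[6.0, 2.0]
True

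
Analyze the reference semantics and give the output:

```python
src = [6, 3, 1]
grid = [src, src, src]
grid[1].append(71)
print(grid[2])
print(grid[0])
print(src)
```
[6, 3, 1, 71]
[6, 3, 1, 71]
[6, 3, 1, 71]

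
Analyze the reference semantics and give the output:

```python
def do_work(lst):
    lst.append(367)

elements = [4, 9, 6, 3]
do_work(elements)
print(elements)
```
[4, 9, 6, 3, 367]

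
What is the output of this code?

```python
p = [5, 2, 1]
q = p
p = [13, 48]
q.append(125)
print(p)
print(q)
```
[13, 48]
[5, 2, 1, 125]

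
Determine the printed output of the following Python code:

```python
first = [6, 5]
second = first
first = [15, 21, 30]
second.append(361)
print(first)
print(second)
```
[15, 21, 30]
[6, 5, 361]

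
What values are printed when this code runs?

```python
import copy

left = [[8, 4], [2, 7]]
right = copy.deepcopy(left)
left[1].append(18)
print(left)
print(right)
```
[[8, 4], [2, 7, 18]]
[[8, 4], [2, 7]]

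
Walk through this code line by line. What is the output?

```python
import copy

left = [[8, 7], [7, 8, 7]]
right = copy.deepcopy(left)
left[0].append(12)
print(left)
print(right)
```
[[8, 7, 12], [7, 8, 7]]
[[8, 7], [7, 8, 7]]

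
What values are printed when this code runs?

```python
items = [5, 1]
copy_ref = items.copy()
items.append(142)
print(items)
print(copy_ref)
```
[5, 1, 142]
[5, 1]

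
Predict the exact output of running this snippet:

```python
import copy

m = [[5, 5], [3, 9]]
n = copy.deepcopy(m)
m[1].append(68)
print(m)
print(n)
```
[[5, 5], [3, 9, 68]]
[[5, 5], [3, 9]]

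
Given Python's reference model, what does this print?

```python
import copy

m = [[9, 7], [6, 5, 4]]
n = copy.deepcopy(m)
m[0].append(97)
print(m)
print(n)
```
[[9, 7, 97], [6, 5, 4]]
[[9, 7], [6, 5, 4]]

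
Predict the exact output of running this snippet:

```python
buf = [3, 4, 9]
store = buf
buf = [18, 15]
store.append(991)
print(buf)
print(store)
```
[18, 15]
[3, 4, 9, 991]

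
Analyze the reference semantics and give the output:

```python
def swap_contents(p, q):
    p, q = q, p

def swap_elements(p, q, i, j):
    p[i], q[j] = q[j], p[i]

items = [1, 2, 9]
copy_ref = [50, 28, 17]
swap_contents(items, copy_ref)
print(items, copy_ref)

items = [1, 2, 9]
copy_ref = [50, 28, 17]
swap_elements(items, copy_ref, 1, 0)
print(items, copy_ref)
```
[1, 2, 9] [50, 28, 17]
[1, 50, 9] [2, 28, 17]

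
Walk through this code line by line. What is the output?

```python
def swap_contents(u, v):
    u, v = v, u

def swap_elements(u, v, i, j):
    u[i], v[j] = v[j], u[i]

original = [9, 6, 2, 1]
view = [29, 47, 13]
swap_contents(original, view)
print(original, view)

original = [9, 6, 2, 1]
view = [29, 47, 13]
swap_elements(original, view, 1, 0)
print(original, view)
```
[9, 6, 2, 1] [29, 47, 13]
[9, 29, 2, 1] [6, 47, 13]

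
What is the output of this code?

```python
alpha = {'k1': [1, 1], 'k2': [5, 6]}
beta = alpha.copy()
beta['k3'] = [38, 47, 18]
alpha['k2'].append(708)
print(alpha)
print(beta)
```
{'k1': [1, 1], 'k2': [5, 6, 708]}
{'k1': [1, 1], 'k2': [5, 6, 708], 'k3': [38, 47, 18]}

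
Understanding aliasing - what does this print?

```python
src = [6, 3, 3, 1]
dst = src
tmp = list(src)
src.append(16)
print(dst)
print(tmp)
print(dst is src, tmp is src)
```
[6, 3, 3, 1, 16]
[6, 3, 3, 1]
True False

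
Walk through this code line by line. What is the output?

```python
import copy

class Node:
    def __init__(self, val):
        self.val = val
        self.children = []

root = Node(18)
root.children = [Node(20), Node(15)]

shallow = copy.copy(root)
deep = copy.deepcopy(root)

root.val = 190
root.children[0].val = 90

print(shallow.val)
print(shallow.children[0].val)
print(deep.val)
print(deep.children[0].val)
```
18
90
18
20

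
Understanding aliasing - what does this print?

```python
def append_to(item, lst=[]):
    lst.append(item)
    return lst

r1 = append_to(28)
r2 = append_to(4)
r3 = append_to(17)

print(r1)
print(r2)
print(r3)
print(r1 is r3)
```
[28, 4, 17]
[28, 4, 17]
[28, 4, 17]
True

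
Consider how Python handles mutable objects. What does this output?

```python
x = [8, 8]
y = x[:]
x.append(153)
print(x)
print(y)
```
[8, 8, 153]
[8, 8]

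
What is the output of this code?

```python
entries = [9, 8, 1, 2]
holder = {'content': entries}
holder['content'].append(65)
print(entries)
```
[9, 8, 1, 2, 65]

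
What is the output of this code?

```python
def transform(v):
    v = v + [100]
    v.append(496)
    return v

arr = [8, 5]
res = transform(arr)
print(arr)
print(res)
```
[8, 5]
[8, 5, 100, 496]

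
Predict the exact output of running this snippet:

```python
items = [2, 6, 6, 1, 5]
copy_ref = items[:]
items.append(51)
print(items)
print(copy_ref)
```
[2, 6, 6, 1, 5, 51]
[2, 6, 6, 1, 5]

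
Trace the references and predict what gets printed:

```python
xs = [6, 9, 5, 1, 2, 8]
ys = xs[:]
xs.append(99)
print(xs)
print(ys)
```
[6, 9, 5, 1, 2, 8, 99]
[6, 9, 5, 1, 2, 8]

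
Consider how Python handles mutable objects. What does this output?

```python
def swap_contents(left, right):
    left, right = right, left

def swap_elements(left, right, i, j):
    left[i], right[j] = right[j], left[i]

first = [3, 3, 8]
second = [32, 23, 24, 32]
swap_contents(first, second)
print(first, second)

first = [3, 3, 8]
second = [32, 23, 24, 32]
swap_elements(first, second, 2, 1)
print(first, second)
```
[3, 3, 8] [32, 23, 24, 32]
[3, 3, 23] [32, 8, 24, 32]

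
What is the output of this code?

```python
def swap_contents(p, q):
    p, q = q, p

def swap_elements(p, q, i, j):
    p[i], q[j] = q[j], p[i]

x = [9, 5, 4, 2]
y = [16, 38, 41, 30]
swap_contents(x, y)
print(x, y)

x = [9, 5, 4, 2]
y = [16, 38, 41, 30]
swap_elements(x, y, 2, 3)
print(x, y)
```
[9, 5, 4, 2] [16, 38, 41, 30]
[9, 5, 30, 2] [16, 38, 41, 4]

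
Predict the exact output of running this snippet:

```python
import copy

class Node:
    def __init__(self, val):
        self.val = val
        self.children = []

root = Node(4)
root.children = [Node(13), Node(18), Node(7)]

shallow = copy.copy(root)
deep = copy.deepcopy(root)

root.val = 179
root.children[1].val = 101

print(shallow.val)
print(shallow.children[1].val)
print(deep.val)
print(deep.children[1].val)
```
4
101
4
18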